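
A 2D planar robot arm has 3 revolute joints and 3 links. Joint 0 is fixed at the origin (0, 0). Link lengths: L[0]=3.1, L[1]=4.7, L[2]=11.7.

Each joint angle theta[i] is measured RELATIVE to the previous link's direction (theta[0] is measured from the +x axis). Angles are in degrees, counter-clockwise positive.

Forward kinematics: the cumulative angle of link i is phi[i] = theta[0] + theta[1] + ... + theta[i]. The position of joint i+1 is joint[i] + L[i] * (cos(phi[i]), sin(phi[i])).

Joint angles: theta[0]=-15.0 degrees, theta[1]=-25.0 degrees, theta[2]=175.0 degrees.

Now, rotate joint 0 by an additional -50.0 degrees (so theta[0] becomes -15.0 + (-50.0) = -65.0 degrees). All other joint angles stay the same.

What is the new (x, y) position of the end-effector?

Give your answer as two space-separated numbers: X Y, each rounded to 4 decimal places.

Answer: 2.3298 4.1459

Derivation:
joint[0] = (0.0000, 0.0000)  (base)
link 0: phi[0] = -65 = -65 deg
  cos(-65 deg) = 0.4226, sin(-65 deg) = -0.9063
  joint[1] = (0.0000, 0.0000) + 3.1 * (0.4226, -0.9063) = (0.0000 + 1.3101, 0.0000 + -2.8096) = (1.3101, -2.8096)
link 1: phi[1] = -65 + -25 = -90 deg
  cos(-90 deg) = 0.0000, sin(-90 deg) = -1.0000
  joint[2] = (1.3101, -2.8096) + 4.7 * (0.0000, -1.0000) = (1.3101 + 0.0000, -2.8096 + -4.7000) = (1.3101, -7.5096)
link 2: phi[2] = -65 + -25 + 175 = 85 deg
  cos(85 deg) = 0.0872, sin(85 deg) = 0.9962
  joint[3] = (1.3101, -7.5096) + 11.7 * (0.0872, 0.9962) = (1.3101 + 1.0197, -7.5096 + 11.6555) = (2.3298, 4.1459)
End effector: (2.3298, 4.1459)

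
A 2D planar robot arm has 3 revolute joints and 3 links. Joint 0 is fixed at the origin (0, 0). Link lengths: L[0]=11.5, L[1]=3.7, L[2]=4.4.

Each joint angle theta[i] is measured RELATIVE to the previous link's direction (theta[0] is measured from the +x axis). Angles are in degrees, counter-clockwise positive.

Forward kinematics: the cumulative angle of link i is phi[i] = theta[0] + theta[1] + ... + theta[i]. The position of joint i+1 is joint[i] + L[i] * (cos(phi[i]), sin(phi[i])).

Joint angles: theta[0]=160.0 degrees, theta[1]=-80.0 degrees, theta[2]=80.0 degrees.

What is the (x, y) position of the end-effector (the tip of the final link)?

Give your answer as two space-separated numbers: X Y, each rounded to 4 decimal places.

joint[0] = (0.0000, 0.0000)  (base)
link 0: phi[0] = 160 = 160 deg
  cos(160 deg) = -0.9397, sin(160 deg) = 0.3420
  joint[1] = (0.0000, 0.0000) + 11.5 * (-0.9397, 0.3420) = (0.0000 + -10.8065, 0.0000 + 3.9332) = (-10.8065, 3.9332)
link 1: phi[1] = 160 + -80 = 80 deg
  cos(80 deg) = 0.1736, sin(80 deg) = 0.9848
  joint[2] = (-10.8065, 3.9332) + 3.7 * (0.1736, 0.9848) = (-10.8065 + 0.6425, 3.9332 + 3.6438) = (-10.1640, 7.5770)
link 2: phi[2] = 160 + -80 + 80 = 160 deg
  cos(160 deg) = -0.9397, sin(160 deg) = 0.3420
  joint[3] = (-10.1640, 7.5770) + 4.4 * (-0.9397, 0.3420) = (-10.1640 + -4.1346, 7.5770 + 1.5049) = (-14.2986, 9.0819)
End effector: (-14.2986, 9.0819)

Answer: -14.2986 9.0819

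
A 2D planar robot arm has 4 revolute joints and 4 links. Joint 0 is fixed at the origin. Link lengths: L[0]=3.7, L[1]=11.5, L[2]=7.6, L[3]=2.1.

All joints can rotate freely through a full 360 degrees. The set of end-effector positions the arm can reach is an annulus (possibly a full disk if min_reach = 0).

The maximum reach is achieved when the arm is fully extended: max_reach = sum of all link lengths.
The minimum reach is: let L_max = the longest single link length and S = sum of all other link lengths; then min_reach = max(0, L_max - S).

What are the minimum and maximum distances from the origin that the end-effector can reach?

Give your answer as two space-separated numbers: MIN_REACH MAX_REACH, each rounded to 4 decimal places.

Link lengths: [3.7, 11.5, 7.6, 2.1]
max_reach = 3.7 + 11.5 + 7.6 + 2.1 = 24.9
L_max = max([3.7, 11.5, 7.6, 2.1]) = 11.5
S (sum of others) = 24.9 - 11.5 = 13.4
min_reach = max(0, 11.5 - 13.4) = max(0, -1.9) = 0

Answer: 0.0000 24.9000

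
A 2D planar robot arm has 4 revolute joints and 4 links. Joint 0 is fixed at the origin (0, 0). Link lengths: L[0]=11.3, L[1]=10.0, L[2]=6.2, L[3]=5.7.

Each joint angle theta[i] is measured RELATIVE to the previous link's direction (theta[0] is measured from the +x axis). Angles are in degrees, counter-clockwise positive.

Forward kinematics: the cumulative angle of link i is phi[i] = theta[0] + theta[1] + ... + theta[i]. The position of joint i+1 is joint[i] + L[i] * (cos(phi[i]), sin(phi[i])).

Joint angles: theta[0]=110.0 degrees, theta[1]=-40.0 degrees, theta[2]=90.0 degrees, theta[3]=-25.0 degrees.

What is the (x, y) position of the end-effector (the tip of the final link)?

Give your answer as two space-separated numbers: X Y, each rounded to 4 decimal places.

joint[0] = (0.0000, 0.0000)  (base)
link 0: phi[0] = 110 = 110 deg
  cos(110 deg) = -0.3420, sin(110 deg) = 0.9397
  joint[1] = (0.0000, 0.0000) + 11.3 * (-0.3420, 0.9397) = (0.0000 + -3.8648, 0.0000 + 10.6185) = (-3.8648, 10.6185)
link 1: phi[1] = 110 + -40 = 70 deg
  cos(70 deg) = 0.3420, sin(70 deg) = 0.9397
  joint[2] = (-3.8648, 10.6185) + 10 * (0.3420, 0.9397) = (-3.8648 + 3.4202, 10.6185 + 9.3969) = (-0.4446, 20.0155)
link 2: phi[2] = 110 + -40 + 90 = 160 deg
  cos(160 deg) = -0.9397, sin(160 deg) = 0.3420
  joint[3] = (-0.4446, 20.0155) + 6.2 * (-0.9397, 0.3420) = (-0.4446 + -5.8261, 20.0155 + 2.1205) = (-6.2707, 22.1360)
link 3: phi[3] = 110 + -40 + 90 + -25 = 135 deg
  cos(135 deg) = -0.7071, sin(135 deg) = 0.7071
  joint[4] = (-6.2707, 22.1360) + 5.7 * (-0.7071, 0.7071) = (-6.2707 + -4.0305, 22.1360 + 4.0305) = (-10.3012, 26.1665)
End effector: (-10.3012, 26.1665)

Answer: -10.3012 26.1665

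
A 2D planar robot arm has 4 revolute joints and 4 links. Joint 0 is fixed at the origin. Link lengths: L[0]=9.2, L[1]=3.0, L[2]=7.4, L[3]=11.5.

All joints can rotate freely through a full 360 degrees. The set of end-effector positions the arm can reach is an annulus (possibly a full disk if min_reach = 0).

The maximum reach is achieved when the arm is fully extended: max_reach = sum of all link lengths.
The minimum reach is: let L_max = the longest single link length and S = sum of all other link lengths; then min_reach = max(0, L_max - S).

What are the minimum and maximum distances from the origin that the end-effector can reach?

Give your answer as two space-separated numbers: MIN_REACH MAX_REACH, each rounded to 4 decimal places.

Answer: 0.0000 31.1000

Derivation:
Link lengths: [9.2, 3.0, 7.4, 11.5]
max_reach = 9.2 + 3 + 7.4 + 11.5 = 31.1
L_max = max([9.2, 3.0, 7.4, 11.5]) = 11.5
S (sum of others) = 31.1 - 11.5 = 19.6
min_reach = max(0, 11.5 - 19.6) = max(0, -8.1) = 0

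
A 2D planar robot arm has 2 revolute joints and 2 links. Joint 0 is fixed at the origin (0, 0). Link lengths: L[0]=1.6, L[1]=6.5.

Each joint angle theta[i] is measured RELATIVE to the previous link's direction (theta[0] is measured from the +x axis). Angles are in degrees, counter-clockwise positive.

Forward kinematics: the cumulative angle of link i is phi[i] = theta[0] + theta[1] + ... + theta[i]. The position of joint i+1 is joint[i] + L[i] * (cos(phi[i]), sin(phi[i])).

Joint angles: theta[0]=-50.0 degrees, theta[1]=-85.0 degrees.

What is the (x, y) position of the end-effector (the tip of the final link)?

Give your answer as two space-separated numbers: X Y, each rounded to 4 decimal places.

Answer: -3.5677 -5.8219

Derivation:
joint[0] = (0.0000, 0.0000)  (base)
link 0: phi[0] = -50 = -50 deg
  cos(-50 deg) = 0.6428, sin(-50 deg) = -0.7660
  joint[1] = (0.0000, 0.0000) + 1.6 * (0.6428, -0.7660) = (0.0000 + 1.0285, 0.0000 + -1.2257) = (1.0285, -1.2257)
link 1: phi[1] = -50 + -85 = -135 deg
  cos(-135 deg) = -0.7071, sin(-135 deg) = -0.7071
  joint[2] = (1.0285, -1.2257) + 6.5 * (-0.7071, -0.7071) = (1.0285 + -4.5962, -1.2257 + -4.5962) = (-3.5677, -5.8219)
End effector: (-3.5677, -5.8219)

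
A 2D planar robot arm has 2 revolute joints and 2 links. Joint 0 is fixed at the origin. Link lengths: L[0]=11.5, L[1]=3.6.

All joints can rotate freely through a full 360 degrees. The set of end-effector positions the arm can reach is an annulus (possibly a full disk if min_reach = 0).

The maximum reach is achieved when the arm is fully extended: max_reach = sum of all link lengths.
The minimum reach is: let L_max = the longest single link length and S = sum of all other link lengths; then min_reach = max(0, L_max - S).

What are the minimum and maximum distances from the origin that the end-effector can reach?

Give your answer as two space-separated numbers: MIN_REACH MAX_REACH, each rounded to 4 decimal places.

Answer: 7.9000 15.1000

Derivation:
Link lengths: [11.5, 3.6]
max_reach = 11.5 + 3.6 = 15.1
L_max = max([11.5, 3.6]) = 11.5
S (sum of others) = 15.1 - 11.5 = 3.6
min_reach = max(0, 11.5 - 3.6) = max(0, 7.9) = 7.9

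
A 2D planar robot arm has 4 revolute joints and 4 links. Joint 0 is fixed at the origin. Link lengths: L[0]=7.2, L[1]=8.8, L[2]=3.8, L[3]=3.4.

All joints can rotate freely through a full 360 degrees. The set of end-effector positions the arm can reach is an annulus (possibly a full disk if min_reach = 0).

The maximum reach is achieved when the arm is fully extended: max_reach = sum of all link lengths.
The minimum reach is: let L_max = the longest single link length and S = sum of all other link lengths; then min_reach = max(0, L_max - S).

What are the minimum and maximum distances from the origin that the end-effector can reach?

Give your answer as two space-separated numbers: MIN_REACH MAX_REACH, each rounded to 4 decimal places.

Answer: 0.0000 23.2000

Derivation:
Link lengths: [7.2, 8.8, 3.8, 3.4]
max_reach = 7.2 + 8.8 + 3.8 + 3.4 = 23.2
L_max = max([7.2, 8.8, 3.8, 3.4]) = 8.8
S (sum of others) = 23.2 - 8.8 = 14.4
min_reach = max(0, 8.8 - 14.4) = max(0, -5.6) = 0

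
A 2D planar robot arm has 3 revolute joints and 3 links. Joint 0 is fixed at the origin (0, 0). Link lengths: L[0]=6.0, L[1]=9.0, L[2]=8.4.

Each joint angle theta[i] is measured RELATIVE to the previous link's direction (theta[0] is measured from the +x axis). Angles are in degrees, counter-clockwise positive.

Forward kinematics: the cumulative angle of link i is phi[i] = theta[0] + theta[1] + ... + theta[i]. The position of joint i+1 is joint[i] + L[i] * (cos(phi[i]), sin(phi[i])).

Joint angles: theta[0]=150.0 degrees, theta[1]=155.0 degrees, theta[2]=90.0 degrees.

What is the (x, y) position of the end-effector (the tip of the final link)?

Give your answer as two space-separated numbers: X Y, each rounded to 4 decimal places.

joint[0] = (0.0000, 0.0000)  (base)
link 0: phi[0] = 150 = 150 deg
  cos(150 deg) = -0.8660, sin(150 deg) = 0.5000
  joint[1] = (0.0000, 0.0000) + 6 * (-0.8660, 0.5000) = (0.0000 + -5.1962, 0.0000 + 3.0000) = (-5.1962, 3.0000)
link 1: phi[1] = 150 + 155 = 305 deg
  cos(305 deg) = 0.5736, sin(305 deg) = -0.8192
  joint[2] = (-5.1962, 3.0000) + 9 * (0.5736, -0.8192) = (-5.1962 + 5.1622, 3.0000 + -7.3724) = (-0.0340, -4.3724)
link 2: phi[2] = 150 + 155 + 90 = 395 deg
  cos(395 deg) = 0.8192, sin(395 deg) = 0.5736
  joint[3] = (-0.0340, -4.3724) + 8.4 * (0.8192, 0.5736) = (-0.0340 + 6.8809, -4.3724 + 4.8180) = (6.8469, 0.4457)
End effector: (6.8469, 0.4457)

Answer: 6.8469 0.4457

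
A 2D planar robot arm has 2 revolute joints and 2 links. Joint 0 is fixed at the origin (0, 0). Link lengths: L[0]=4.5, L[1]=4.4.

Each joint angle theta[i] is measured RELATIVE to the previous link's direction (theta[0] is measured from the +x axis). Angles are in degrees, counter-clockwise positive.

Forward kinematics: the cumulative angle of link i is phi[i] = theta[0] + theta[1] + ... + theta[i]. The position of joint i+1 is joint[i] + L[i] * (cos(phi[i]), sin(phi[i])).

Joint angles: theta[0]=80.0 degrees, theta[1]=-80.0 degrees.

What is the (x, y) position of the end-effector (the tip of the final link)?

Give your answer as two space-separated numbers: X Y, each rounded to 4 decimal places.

Answer: 5.1814 4.4316

Derivation:
joint[0] = (0.0000, 0.0000)  (base)
link 0: phi[0] = 80 = 80 deg
  cos(80 deg) = 0.1736, sin(80 deg) = 0.9848
  joint[1] = (0.0000, 0.0000) + 4.5 * (0.1736, 0.9848) = (0.0000 + 0.7814, 0.0000 + 4.4316) = (0.7814, 4.4316)
link 1: phi[1] = 80 + -80 = 0 deg
  cos(0 deg) = 1.0000, sin(0 deg) = 0.0000
  joint[2] = (0.7814, 4.4316) + 4.4 * (1.0000, 0.0000) = (0.7814 + 4.4000, 4.4316 + 0.0000) = (5.1814, 4.4316)
End effector: (5.1814, 4.4316)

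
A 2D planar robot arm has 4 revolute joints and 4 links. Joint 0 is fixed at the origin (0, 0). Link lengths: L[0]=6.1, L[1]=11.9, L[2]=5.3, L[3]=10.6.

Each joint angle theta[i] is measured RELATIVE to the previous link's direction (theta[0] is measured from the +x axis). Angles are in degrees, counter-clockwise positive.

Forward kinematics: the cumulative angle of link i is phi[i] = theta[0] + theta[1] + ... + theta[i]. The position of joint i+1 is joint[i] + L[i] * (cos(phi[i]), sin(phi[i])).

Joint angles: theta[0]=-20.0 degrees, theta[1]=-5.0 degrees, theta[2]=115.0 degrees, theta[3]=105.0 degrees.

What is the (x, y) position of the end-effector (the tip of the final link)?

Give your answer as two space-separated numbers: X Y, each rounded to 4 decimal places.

joint[0] = (0.0000, 0.0000)  (base)
link 0: phi[0] = -20 = -20 deg
  cos(-20 deg) = 0.9397, sin(-20 deg) = -0.3420
  joint[1] = (0.0000, 0.0000) + 6.1 * (0.9397, -0.3420) = (0.0000 + 5.7321, 0.0000 + -2.0863) = (5.7321, -2.0863)
link 1: phi[1] = -20 + -5 = -25 deg
  cos(-25 deg) = 0.9063, sin(-25 deg) = -0.4226
  joint[2] = (5.7321, -2.0863) + 11.9 * (0.9063, -0.4226) = (5.7321 + 10.7851, -2.0863 + -5.0292) = (16.5172, -7.1155)
link 2: phi[2] = -20 + -5 + 115 = 90 deg
  cos(90 deg) = 0.0000, sin(90 deg) = 1.0000
  joint[3] = (16.5172, -7.1155) + 5.3 * (0.0000, 1.0000) = (16.5172 + 0.0000, -7.1155 + 5.3000) = (16.5172, -1.8155)
link 3: phi[3] = -20 + -5 + 115 + 105 = 195 deg
  cos(195 deg) = -0.9659, sin(195 deg) = -0.2588
  joint[4] = (16.5172, -1.8155) + 10.6 * (-0.9659, -0.2588) = (16.5172 + -10.2388, -1.8155 + -2.7435) = (6.2784, -4.5590)
End effector: (6.2784, -4.5590)

Answer: 6.2784 -4.5590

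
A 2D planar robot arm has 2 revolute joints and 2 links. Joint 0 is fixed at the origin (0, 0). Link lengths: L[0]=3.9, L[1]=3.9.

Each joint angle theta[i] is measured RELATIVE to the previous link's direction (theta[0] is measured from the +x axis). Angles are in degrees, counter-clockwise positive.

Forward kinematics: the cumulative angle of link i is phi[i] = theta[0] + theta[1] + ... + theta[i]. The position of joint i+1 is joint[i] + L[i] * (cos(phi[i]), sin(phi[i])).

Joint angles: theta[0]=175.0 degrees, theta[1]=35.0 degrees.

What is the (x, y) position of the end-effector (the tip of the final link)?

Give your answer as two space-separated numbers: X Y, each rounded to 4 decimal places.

Answer: -7.2627 -1.6101

Derivation:
joint[0] = (0.0000, 0.0000)  (base)
link 0: phi[0] = 175 = 175 deg
  cos(175 deg) = -0.9962, sin(175 deg) = 0.0872
  joint[1] = (0.0000, 0.0000) + 3.9 * (-0.9962, 0.0872) = (0.0000 + -3.8852, 0.0000 + 0.3399) = (-3.8852, 0.3399)
link 1: phi[1] = 175 + 35 = 210 deg
  cos(210 deg) = -0.8660, sin(210 deg) = -0.5000
  joint[2] = (-3.8852, 0.3399) + 3.9 * (-0.8660, -0.5000) = (-3.8852 + -3.3775, 0.3399 + -1.9500) = (-7.2627, -1.6101)
End effector: (-7.2627, -1.6101)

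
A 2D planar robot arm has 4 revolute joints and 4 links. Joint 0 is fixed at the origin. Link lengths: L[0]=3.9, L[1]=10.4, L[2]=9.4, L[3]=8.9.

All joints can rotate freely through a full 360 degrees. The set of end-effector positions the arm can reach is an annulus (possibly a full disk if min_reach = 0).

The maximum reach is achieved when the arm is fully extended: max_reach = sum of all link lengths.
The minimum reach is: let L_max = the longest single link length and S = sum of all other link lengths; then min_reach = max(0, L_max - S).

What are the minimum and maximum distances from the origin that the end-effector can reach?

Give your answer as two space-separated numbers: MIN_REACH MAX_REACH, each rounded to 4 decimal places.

Answer: 0.0000 32.6000

Derivation:
Link lengths: [3.9, 10.4, 9.4, 8.9]
max_reach = 3.9 + 10.4 + 9.4 + 8.9 = 32.6
L_max = max([3.9, 10.4, 9.4, 8.9]) = 10.4
S (sum of others) = 32.6 - 10.4 = 22.2
min_reach = max(0, 10.4 - 22.2) = max(0, -11.8) = 0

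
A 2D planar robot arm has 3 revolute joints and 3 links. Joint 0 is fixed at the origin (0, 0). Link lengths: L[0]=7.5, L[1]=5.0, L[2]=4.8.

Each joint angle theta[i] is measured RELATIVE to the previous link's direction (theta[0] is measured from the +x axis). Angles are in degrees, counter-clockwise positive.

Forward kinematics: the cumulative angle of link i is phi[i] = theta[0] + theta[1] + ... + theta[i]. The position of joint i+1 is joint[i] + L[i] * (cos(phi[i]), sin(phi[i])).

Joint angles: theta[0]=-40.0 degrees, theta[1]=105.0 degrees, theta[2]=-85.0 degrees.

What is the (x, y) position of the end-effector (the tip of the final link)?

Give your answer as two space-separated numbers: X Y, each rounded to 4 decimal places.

joint[0] = (0.0000, 0.0000)  (base)
link 0: phi[0] = -40 = -40 deg
  cos(-40 deg) = 0.7660, sin(-40 deg) = -0.6428
  joint[1] = (0.0000, 0.0000) + 7.5 * (0.7660, -0.6428) = (0.0000 + 5.7453, 0.0000 + -4.8209) = (5.7453, -4.8209)
link 1: phi[1] = -40 + 105 = 65 deg
  cos(65 deg) = 0.4226, sin(65 deg) = 0.9063
  joint[2] = (5.7453, -4.8209) + 5 * (0.4226, 0.9063) = (5.7453 + 2.1131, -4.8209 + 4.5315) = (7.8584, -0.2894)
link 2: phi[2] = -40 + 105 + -85 = -20 deg
  cos(-20 deg) = 0.9397, sin(-20 deg) = -0.3420
  joint[3] = (7.8584, -0.2894) + 4.8 * (0.9397, -0.3420) = (7.8584 + 4.5105, -0.2894 + -1.6417) = (12.3689, -1.9311)
End effector: (12.3689, -1.9311)

Answer: 12.3689 -1.9311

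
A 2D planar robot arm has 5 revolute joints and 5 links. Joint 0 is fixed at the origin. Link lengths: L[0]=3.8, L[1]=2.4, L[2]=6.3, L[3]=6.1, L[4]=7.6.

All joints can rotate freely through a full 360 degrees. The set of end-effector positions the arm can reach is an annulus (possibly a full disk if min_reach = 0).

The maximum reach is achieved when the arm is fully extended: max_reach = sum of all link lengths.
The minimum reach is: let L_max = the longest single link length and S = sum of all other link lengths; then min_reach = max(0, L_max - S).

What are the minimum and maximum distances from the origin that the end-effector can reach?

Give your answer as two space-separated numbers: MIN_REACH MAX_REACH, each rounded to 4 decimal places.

Link lengths: [3.8, 2.4, 6.3, 6.1, 7.6]
max_reach = 3.8 + 2.4 + 6.3 + 6.1 + 7.6 = 26.2
L_max = max([3.8, 2.4, 6.3, 6.1, 7.6]) = 7.6
S (sum of others) = 26.2 - 7.6 = 18.6
min_reach = max(0, 7.6 - 18.6) = max(0, -11) = 0

Answer: 0.0000 26.2000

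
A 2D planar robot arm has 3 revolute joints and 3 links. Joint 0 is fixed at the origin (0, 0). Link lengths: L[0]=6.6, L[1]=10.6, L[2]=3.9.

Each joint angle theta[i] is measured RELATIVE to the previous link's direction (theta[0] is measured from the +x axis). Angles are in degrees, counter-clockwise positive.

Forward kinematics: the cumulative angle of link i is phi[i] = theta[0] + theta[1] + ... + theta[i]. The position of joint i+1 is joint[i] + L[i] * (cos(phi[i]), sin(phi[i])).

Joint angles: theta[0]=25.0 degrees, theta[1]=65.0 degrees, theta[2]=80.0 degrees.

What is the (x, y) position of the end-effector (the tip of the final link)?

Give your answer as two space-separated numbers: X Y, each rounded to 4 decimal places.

Answer: 2.1409 14.0665

Derivation:
joint[0] = (0.0000, 0.0000)  (base)
link 0: phi[0] = 25 = 25 deg
  cos(25 deg) = 0.9063, sin(25 deg) = 0.4226
  joint[1] = (0.0000, 0.0000) + 6.6 * (0.9063, 0.4226) = (0.0000 + 5.9816, 0.0000 + 2.7893) = (5.9816, 2.7893)
link 1: phi[1] = 25 + 65 = 90 deg
  cos(90 deg) = 0.0000, sin(90 deg) = 1.0000
  joint[2] = (5.9816, 2.7893) + 10.6 * (0.0000, 1.0000) = (5.9816 + 0.0000, 2.7893 + 10.6000) = (5.9816, 13.3893)
link 2: phi[2] = 25 + 65 + 80 = 170 deg
  cos(170 deg) = -0.9848, sin(170 deg) = 0.1736
  joint[3] = (5.9816, 13.3893) + 3.9 * (-0.9848, 0.1736) = (5.9816 + -3.8408, 13.3893 + 0.6772) = (2.1409, 14.0665)
End effector: (2.1409, 14.0665)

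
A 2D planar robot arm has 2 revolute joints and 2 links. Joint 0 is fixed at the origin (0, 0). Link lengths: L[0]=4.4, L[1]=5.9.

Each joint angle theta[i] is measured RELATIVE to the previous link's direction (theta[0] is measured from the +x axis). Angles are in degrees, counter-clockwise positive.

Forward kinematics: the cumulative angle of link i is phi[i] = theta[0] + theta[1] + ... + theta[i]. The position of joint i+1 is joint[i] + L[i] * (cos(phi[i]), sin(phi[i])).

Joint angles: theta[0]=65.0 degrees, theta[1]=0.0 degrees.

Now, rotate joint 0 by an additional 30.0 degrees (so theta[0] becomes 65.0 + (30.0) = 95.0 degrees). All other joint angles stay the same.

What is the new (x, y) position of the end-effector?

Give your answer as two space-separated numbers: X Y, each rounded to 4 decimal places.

Answer: -0.8977 10.2608

Derivation:
joint[0] = (0.0000, 0.0000)  (base)
link 0: phi[0] = 95 = 95 deg
  cos(95 deg) = -0.0872, sin(95 deg) = 0.9962
  joint[1] = (0.0000, 0.0000) + 4.4 * (-0.0872, 0.9962) = (0.0000 + -0.3835, 0.0000 + 4.3833) = (-0.3835, 4.3833)
link 1: phi[1] = 95 + 0 = 95 deg
  cos(95 deg) = -0.0872, sin(95 deg) = 0.9962
  joint[2] = (-0.3835, 4.3833) + 5.9 * (-0.0872, 0.9962) = (-0.3835 + -0.5142, 4.3833 + 5.8775) = (-0.8977, 10.2608)
End effector: (-0.8977, 10.2608)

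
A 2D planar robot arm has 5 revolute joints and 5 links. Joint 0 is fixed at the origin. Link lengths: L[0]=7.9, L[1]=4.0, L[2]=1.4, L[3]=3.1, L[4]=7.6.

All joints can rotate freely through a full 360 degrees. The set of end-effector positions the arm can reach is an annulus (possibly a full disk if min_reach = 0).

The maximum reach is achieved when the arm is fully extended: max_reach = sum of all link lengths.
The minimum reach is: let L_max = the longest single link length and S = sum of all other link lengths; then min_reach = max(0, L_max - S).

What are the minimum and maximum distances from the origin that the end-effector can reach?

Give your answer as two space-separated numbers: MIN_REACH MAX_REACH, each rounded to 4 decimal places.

Answer: 0.0000 24.0000

Derivation:
Link lengths: [7.9, 4.0, 1.4, 3.1, 7.6]
max_reach = 7.9 + 4 + 1.4 + 3.1 + 7.6 = 24
L_max = max([7.9, 4.0, 1.4, 3.1, 7.6]) = 7.9
S (sum of others) = 24 - 7.9 = 16.1
min_reach = max(0, 7.9 - 16.1) = max(0, -8.2) = 0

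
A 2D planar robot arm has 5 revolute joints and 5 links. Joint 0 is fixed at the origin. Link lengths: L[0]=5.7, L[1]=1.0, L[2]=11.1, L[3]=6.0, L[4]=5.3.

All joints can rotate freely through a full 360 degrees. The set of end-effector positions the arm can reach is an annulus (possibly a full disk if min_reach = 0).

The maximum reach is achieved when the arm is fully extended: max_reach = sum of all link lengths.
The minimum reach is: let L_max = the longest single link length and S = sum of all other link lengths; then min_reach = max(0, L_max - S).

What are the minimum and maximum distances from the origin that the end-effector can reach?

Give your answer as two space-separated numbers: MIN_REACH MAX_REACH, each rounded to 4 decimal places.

Answer: 0.0000 29.1000

Derivation:
Link lengths: [5.7, 1.0, 11.1, 6.0, 5.3]
max_reach = 5.7 + 1 + 11.1 + 6 + 5.3 = 29.1
L_max = max([5.7, 1.0, 11.1, 6.0, 5.3]) = 11.1
S (sum of others) = 29.1 - 11.1 = 18
min_reach = max(0, 11.1 - 18) = max(0, -6.9) = 0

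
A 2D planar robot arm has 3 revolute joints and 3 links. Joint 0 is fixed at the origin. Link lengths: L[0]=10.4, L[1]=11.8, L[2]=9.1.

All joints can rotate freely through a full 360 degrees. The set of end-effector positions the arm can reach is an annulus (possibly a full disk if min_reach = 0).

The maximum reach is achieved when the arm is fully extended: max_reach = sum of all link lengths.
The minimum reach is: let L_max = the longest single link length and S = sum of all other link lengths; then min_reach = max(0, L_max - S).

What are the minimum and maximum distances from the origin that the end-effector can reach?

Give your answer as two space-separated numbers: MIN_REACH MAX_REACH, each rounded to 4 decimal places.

Link lengths: [10.4, 11.8, 9.1]
max_reach = 10.4 + 11.8 + 9.1 = 31.3
L_max = max([10.4, 11.8, 9.1]) = 11.8
S (sum of others) = 31.3 - 11.8 = 19.5
min_reach = max(0, 11.8 - 19.5) = max(0, -7.7) = 0

Answer: 0.0000 31.3000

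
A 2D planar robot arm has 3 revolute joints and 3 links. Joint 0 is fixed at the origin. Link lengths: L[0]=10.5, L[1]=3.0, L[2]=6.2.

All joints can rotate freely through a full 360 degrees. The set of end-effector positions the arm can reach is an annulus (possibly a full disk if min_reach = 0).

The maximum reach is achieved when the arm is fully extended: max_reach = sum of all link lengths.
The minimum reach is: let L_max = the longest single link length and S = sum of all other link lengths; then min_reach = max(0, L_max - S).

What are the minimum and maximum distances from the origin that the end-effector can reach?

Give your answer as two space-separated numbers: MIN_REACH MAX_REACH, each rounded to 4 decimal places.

Answer: 1.3000 19.7000

Derivation:
Link lengths: [10.5, 3.0, 6.2]
max_reach = 10.5 + 3 + 6.2 = 19.7
L_max = max([10.5, 3.0, 6.2]) = 10.5
S (sum of others) = 19.7 - 10.5 = 9.2
min_reach = max(0, 10.5 - 9.2) = max(0, 1.3) = 1.3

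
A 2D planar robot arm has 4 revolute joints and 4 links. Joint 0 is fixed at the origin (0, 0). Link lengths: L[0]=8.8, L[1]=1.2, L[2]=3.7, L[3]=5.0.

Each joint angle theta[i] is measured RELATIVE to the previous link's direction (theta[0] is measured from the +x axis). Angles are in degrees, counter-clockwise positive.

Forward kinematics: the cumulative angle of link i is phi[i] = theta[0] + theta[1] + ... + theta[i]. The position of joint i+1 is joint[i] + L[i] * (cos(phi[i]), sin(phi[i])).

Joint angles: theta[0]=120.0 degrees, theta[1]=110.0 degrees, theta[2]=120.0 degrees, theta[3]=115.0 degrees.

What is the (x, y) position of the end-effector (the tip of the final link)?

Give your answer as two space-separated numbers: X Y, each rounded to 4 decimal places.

Answer: -2.8217 10.8889

Derivation:
joint[0] = (0.0000, 0.0000)  (base)
link 0: phi[0] = 120 = 120 deg
  cos(120 deg) = -0.5000, sin(120 deg) = 0.8660
  joint[1] = (0.0000, 0.0000) + 8.8 * (-0.5000, 0.8660) = (0.0000 + -4.4000, 0.0000 + 7.6210) = (-4.4000, 7.6210)
link 1: phi[1] = 120 + 110 = 230 deg
  cos(230 deg) = -0.6428, sin(230 deg) = -0.7660
  joint[2] = (-4.4000, 7.6210) + 1.2 * (-0.6428, -0.7660) = (-4.4000 + -0.7713, 7.6210 + -0.9193) = (-5.1713, 6.7018)
link 2: phi[2] = 120 + 110 + 120 = 350 deg
  cos(350 deg) = 0.9848, sin(350 deg) = -0.1736
  joint[3] = (-5.1713, 6.7018) + 3.7 * (0.9848, -0.1736) = (-5.1713 + 3.6438, 6.7018 + -0.6425) = (-1.5276, 6.0593)
link 3: phi[3] = 120 + 110 + 120 + 115 = 465 deg
  cos(465 deg) = -0.2588, sin(465 deg) = 0.9659
  joint[4] = (-1.5276, 6.0593) + 5 * (-0.2588, 0.9659) = (-1.5276 + -1.2941, 6.0593 + 4.8296) = (-2.8217, 10.8889)
End effector: (-2.8217, 10.8889)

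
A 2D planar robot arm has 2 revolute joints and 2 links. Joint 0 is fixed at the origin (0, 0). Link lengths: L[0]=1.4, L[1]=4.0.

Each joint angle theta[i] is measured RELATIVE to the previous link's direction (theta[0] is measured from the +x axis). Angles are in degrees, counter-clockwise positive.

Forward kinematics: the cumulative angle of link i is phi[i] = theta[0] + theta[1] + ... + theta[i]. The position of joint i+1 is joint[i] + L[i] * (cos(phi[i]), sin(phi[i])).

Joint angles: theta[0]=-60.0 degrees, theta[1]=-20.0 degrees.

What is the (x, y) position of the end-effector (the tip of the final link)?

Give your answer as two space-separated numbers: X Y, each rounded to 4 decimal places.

joint[0] = (0.0000, 0.0000)  (base)
link 0: phi[0] = -60 = -60 deg
  cos(-60 deg) = 0.5000, sin(-60 deg) = -0.8660
  joint[1] = (0.0000, 0.0000) + 1.4 * (0.5000, -0.8660) = (0.0000 + 0.7000, 0.0000 + -1.2124) = (0.7000, -1.2124)
link 1: phi[1] = -60 + -20 = -80 deg
  cos(-80 deg) = 0.1736, sin(-80 deg) = -0.9848
  joint[2] = (0.7000, -1.2124) + 4 * (0.1736, -0.9848) = (0.7000 + 0.6946, -1.2124 + -3.9392) = (1.3946, -5.1517)
End effector: (1.3946, -5.1517)

Answer: 1.3946 -5.1517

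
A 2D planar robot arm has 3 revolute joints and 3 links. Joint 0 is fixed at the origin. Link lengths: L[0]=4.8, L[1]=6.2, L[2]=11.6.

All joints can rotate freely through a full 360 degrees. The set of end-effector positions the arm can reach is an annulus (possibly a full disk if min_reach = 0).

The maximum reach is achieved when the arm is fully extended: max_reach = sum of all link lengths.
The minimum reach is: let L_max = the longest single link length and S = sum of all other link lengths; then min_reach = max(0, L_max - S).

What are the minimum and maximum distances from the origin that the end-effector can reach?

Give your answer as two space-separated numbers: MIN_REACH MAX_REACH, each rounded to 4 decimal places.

Answer: 0.6000 22.6000

Derivation:
Link lengths: [4.8, 6.2, 11.6]
max_reach = 4.8 + 6.2 + 11.6 = 22.6
L_max = max([4.8, 6.2, 11.6]) = 11.6
S (sum of others) = 22.6 - 11.6 = 11
min_reach = max(0, 11.6 - 11) = max(0, 0.6) = 0.6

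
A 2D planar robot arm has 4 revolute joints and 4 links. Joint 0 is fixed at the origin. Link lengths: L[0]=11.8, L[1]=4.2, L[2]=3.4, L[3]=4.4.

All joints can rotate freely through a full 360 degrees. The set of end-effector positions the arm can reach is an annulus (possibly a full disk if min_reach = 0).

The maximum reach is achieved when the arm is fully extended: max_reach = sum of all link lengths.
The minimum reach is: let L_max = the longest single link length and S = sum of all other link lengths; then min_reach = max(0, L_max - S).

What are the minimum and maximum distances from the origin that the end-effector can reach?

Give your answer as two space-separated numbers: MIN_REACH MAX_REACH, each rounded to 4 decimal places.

Answer: 0.0000 23.8000

Derivation:
Link lengths: [11.8, 4.2, 3.4, 4.4]
max_reach = 11.8 + 4.2 + 3.4 + 4.4 = 23.8
L_max = max([11.8, 4.2, 3.4, 4.4]) = 11.8
S (sum of others) = 23.8 - 11.8 = 12
min_reach = max(0, 11.8 - 12) = max(0, -0.2) = 0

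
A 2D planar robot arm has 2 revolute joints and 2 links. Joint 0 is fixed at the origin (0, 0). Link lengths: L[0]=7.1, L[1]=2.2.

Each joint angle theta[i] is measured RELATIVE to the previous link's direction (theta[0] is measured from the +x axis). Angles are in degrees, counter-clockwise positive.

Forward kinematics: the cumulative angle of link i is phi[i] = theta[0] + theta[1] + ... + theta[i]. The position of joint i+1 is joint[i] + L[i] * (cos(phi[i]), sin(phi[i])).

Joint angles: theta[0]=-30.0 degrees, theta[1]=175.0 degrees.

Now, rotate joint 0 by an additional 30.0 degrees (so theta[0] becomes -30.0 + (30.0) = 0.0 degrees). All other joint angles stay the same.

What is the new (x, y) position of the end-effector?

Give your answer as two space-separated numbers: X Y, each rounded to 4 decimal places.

Answer: 4.9084 0.1917

Derivation:
joint[0] = (0.0000, 0.0000)  (base)
link 0: phi[0] = 0 = 0 deg
  cos(0 deg) = 1.0000, sin(0 deg) = 0.0000
  joint[1] = (0.0000, 0.0000) + 7.1 * (1.0000, 0.0000) = (0.0000 + 7.1000, 0.0000 + 0.0000) = (7.1000, 0.0000)
link 1: phi[1] = 0 + 175 = 175 deg
  cos(175 deg) = -0.9962, sin(175 deg) = 0.0872
  joint[2] = (7.1000, 0.0000) + 2.2 * (-0.9962, 0.0872) = (7.1000 + -2.1916, 0.0000 + 0.1917) = (4.9084, 0.1917)
End effector: (4.9084, 0.1917)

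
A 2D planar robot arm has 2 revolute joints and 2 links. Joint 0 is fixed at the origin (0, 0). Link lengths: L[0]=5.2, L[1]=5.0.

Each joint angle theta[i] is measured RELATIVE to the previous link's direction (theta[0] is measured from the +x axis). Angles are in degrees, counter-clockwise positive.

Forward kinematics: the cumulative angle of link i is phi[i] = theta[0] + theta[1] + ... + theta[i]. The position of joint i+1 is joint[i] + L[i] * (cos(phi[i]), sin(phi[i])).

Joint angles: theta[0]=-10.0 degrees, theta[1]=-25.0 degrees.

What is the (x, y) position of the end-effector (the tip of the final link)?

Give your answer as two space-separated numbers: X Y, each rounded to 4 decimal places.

Answer: 9.2168 -3.7709

Derivation:
joint[0] = (0.0000, 0.0000)  (base)
link 0: phi[0] = -10 = -10 deg
  cos(-10 deg) = 0.9848, sin(-10 deg) = -0.1736
  joint[1] = (0.0000, 0.0000) + 5.2 * (0.9848, -0.1736) = (0.0000 + 5.1210, 0.0000 + -0.9030) = (5.1210, -0.9030)
link 1: phi[1] = -10 + -25 = -35 deg
  cos(-35 deg) = 0.8192, sin(-35 deg) = -0.5736
  joint[2] = (5.1210, -0.9030) + 5 * (0.8192, -0.5736) = (5.1210 + 4.0958, -0.9030 + -2.8679) = (9.2168, -3.7709)
End effector: (9.2168, -3.7709)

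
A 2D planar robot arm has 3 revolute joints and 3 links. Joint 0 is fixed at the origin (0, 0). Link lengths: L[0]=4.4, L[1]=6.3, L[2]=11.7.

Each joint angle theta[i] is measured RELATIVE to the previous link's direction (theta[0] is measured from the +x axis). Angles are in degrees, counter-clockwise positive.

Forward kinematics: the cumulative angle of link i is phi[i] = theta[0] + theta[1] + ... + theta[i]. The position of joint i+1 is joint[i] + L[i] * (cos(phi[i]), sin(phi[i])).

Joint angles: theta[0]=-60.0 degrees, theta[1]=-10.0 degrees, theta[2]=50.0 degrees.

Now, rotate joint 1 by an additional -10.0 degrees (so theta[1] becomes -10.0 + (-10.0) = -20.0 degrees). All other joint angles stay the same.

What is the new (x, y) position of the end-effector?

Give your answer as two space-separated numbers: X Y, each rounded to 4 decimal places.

joint[0] = (0.0000, 0.0000)  (base)
link 0: phi[0] = -60 = -60 deg
  cos(-60 deg) = 0.5000, sin(-60 deg) = -0.8660
  joint[1] = (0.0000, 0.0000) + 4.4 * (0.5000, -0.8660) = (0.0000 + 2.2000, 0.0000 + -3.8105) = (2.2000, -3.8105)
link 1: phi[1] = -60 + -20 = -80 deg
  cos(-80 deg) = 0.1736, sin(-80 deg) = -0.9848
  joint[2] = (2.2000, -3.8105) + 6.3 * (0.1736, -0.9848) = (2.2000 + 1.0940, -3.8105 + -6.2043) = (3.2940, -10.0148)
link 2: phi[2] = -60 + -20 + 50 = -30 deg
  cos(-30 deg) = 0.8660, sin(-30 deg) = -0.5000
  joint[3] = (3.2940, -10.0148) + 11.7 * (0.8660, -0.5000) = (3.2940 + 10.1325, -10.0148 + -5.8500) = (13.4265, -15.8648)
End effector: (13.4265, -15.8648)

Answer: 13.4265 -15.8648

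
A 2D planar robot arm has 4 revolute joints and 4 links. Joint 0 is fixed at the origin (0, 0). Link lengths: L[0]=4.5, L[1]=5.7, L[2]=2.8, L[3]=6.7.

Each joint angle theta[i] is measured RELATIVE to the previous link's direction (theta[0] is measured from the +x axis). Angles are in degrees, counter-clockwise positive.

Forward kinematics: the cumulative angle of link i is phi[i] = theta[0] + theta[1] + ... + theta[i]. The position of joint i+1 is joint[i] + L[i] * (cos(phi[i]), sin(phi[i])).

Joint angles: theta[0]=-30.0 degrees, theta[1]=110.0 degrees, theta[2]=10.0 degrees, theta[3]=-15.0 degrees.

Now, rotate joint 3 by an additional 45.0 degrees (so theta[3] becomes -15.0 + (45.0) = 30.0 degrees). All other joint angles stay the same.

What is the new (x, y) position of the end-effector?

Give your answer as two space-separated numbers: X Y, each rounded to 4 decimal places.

joint[0] = (0.0000, 0.0000)  (base)
link 0: phi[0] = -30 = -30 deg
  cos(-30 deg) = 0.8660, sin(-30 deg) = -0.5000
  joint[1] = (0.0000, 0.0000) + 4.5 * (0.8660, -0.5000) = (0.0000 + 3.8971, 0.0000 + -2.2500) = (3.8971, -2.2500)
link 1: phi[1] = -30 + 110 = 80 deg
  cos(80 deg) = 0.1736, sin(80 deg) = 0.9848
  joint[2] = (3.8971, -2.2500) + 5.7 * (0.1736, 0.9848) = (3.8971 + 0.9898, -2.2500 + 5.6134) = (4.8869, 3.3634)
link 2: phi[2] = -30 + 110 + 10 = 90 deg
  cos(90 deg) = 0.0000, sin(90 deg) = 1.0000
  joint[3] = (4.8869, 3.3634) + 2.8 * (0.0000, 1.0000) = (4.8869 + 0.0000, 3.3634 + 2.8000) = (4.8869, 6.1634)
link 3: phi[3] = -30 + 110 + 10 + 30 = 120 deg
  cos(120 deg) = -0.5000, sin(120 deg) = 0.8660
  joint[4] = (4.8869, 6.1634) + 6.7 * (-0.5000, 0.8660) = (4.8869 + -3.3500, 6.1634 + 5.8024) = (1.5369, 11.9658)
End effector: (1.5369, 11.9658)

Answer: 1.5369 11.9658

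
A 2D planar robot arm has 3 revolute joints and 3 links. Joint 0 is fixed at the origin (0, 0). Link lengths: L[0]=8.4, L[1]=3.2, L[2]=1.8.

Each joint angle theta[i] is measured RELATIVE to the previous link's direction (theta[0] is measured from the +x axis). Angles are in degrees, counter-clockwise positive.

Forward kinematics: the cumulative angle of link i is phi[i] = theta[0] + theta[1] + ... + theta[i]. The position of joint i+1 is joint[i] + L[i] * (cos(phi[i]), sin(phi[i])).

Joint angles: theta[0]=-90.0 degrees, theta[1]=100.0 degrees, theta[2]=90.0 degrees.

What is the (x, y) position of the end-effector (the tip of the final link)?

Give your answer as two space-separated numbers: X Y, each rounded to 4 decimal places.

joint[0] = (0.0000, 0.0000)  (base)
link 0: phi[0] = -90 = -90 deg
  cos(-90 deg) = 0.0000, sin(-90 deg) = -1.0000
  joint[1] = (0.0000, 0.0000) + 8.4 * (0.0000, -1.0000) = (0.0000 + 0.0000, 0.0000 + -8.4000) = (0.0000, -8.4000)
link 1: phi[1] = -90 + 100 = 10 deg
  cos(10 deg) = 0.9848, sin(10 deg) = 0.1736
  joint[2] = (0.0000, -8.4000) + 3.2 * (0.9848, 0.1736) = (0.0000 + 3.1514, -8.4000 + 0.5557) = (3.1514, -7.8443)
link 2: phi[2] = -90 + 100 + 90 = 100 deg
  cos(100 deg) = -0.1736, sin(100 deg) = 0.9848
  joint[3] = (3.1514, -7.8443) + 1.8 * (-0.1736, 0.9848) = (3.1514 + -0.3126, -7.8443 + 1.7727) = (2.8388, -6.0717)
End effector: (2.8388, -6.0717)

Answer: 2.8388 -6.0717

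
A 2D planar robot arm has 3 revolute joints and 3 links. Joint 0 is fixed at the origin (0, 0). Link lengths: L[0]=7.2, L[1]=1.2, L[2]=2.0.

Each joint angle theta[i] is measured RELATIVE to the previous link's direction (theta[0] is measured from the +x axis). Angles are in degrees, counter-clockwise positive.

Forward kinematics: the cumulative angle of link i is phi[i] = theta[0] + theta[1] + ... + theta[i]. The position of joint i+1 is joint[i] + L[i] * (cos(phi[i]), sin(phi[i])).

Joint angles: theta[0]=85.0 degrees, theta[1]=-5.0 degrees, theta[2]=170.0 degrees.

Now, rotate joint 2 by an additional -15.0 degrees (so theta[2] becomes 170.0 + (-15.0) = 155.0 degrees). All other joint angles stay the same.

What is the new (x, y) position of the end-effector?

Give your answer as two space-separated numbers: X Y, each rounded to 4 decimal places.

joint[0] = (0.0000, 0.0000)  (base)
link 0: phi[0] = 85 = 85 deg
  cos(85 deg) = 0.0872, sin(85 deg) = 0.9962
  joint[1] = (0.0000, 0.0000) + 7.2 * (0.0872, 0.9962) = (0.0000 + 0.6275, 0.0000 + 7.1726) = (0.6275, 7.1726)
link 1: phi[1] = 85 + -5 = 80 deg
  cos(80 deg) = 0.1736, sin(80 deg) = 0.9848
  joint[2] = (0.6275, 7.1726) + 1.2 * (0.1736, 0.9848) = (0.6275 + 0.2084, 7.1726 + 1.1818) = (0.8359, 8.3544)
link 2: phi[2] = 85 + -5 + 155 = 235 deg
  cos(235 deg) = -0.5736, sin(235 deg) = -0.8192
  joint[3] = (0.8359, 8.3544) + 2 * (-0.5736, -0.8192) = (0.8359 + -1.1472, 8.3544 + -1.6383) = (-0.3113, 6.7161)
End effector: (-0.3113, 6.7161)

Answer: -0.3113 6.7161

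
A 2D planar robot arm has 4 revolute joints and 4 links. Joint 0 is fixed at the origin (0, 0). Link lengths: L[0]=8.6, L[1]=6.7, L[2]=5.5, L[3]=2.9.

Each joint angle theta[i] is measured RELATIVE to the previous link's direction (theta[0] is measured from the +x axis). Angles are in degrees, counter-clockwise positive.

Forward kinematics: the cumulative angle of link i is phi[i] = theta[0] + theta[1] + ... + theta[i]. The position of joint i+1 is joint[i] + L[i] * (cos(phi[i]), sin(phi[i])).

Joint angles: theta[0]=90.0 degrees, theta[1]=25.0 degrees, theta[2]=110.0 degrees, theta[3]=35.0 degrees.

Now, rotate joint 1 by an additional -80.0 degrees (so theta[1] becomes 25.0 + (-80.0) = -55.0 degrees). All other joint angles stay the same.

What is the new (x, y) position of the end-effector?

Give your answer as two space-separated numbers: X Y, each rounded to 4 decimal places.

joint[0] = (0.0000, 0.0000)  (base)
link 0: phi[0] = 90 = 90 deg
  cos(90 deg) = 0.0000, sin(90 deg) = 1.0000
  joint[1] = (0.0000, 0.0000) + 8.6 * (0.0000, 1.0000) = (0.0000 + 0.0000, 0.0000 + 8.6000) = (0.0000, 8.6000)
link 1: phi[1] = 90 + -55 = 35 deg
  cos(35 deg) = 0.8192, sin(35 deg) = 0.5736
  joint[2] = (0.0000, 8.6000) + 6.7 * (0.8192, 0.5736) = (0.0000 + 5.4883, 8.6000 + 3.8430) = (5.4883, 12.4430)
link 2: phi[2] = 90 + -55 + 110 = 145 deg
  cos(145 deg) = -0.8192, sin(145 deg) = 0.5736
  joint[3] = (5.4883, 12.4430) + 5.5 * (-0.8192, 0.5736) = (5.4883 + -4.5053, 12.4430 + 3.1547) = (0.9830, 15.5976)
link 3: phi[3] = 90 + -55 + 110 + 35 = 180 deg
  cos(180 deg) = -1.0000, sin(180 deg) = 0.0000
  joint[4] = (0.9830, 15.5976) + 2.9 * (-1.0000, 0.0000) = (0.9830 + -2.9000, 15.5976 + 0.0000) = (-1.9170, 15.5976)
End effector: (-1.9170, 15.5976)

Answer: -1.9170 15.5976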